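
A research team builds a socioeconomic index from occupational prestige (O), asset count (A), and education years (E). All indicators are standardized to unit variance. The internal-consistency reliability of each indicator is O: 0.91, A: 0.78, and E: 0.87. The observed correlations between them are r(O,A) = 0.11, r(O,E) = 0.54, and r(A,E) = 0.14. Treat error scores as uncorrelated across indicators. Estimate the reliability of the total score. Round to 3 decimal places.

Var(O+A+E) = 3 + 2·[0.11 + 0.54 + 0.14] = 3 + 1.58 = 4.58.
Because errors are independent across components, Cov(Tᵢ,Tⱼ) = Cov(Xᵢ,Xⱼ); the off-diagonal part of the true-score variance is the same as above.
True-score variance = [0.91 + 0.78 + 0.87] + 1.58 = 2.56 + 1.58 = 4.14.
Reliability = 4.14 / 4.58 = 0.904.

0.904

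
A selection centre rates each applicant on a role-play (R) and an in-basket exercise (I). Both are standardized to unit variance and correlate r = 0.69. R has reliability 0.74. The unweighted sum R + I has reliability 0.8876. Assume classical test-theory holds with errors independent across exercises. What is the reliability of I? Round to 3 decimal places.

Var(R+I) = 2 + 2·0.69 = 3.380.
True-score variance = ρ_R + ρ_I + 2·0.69, so 0.8876 = (0.74 + ρ_I + 1.38) / 3.380.
ρ_I = 0.8876·3.380 − 0.74 − 1.38 = 0.880.

0.880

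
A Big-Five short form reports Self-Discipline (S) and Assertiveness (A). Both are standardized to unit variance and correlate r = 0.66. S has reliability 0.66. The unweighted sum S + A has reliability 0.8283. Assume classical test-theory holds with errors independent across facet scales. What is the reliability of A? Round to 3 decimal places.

0.770

Var(S+A) = 2 + 2·0.66 = 3.320.
True-score variance = ρ_S + ρ_A + 2·0.66, so 0.8283 = (0.66 + ρ_A + 1.32) / 3.320.
ρ_A = 0.8283·3.320 − 0.66 − 1.32 = 0.770.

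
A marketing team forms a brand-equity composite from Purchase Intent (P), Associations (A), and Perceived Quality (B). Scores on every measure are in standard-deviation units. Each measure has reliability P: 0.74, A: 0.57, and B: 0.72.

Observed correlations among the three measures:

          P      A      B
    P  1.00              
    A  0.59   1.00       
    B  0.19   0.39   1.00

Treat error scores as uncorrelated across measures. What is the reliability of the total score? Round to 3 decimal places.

0.818

Var(P+A+B) = 3 + 2·[0.59 + 0.19 + 0.39] = 3 + 2.34 = 5.34.
Under uncorrelated errors the observed covariances equal the true-score covariances, so only the own-variance terms attenuate.
True-score variance = [0.74 + 0.57 + 0.72] + 2.34 = 2.03 + 2.34 = 4.37.
Reliability = 4.37 / 5.34 = 0.818.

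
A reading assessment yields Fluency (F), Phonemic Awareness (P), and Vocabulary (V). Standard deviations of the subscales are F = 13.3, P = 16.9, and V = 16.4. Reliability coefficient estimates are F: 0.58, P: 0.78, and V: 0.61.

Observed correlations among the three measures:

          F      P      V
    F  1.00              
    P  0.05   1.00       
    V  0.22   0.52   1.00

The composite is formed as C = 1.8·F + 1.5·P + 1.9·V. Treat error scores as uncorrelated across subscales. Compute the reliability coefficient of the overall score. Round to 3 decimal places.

Var(C) = 1.8²·13.3² + 1.5²·16.9² + 1.9²·16.4² + 2·[2.7·13.3·16.9·0.05 + 3.42·13.3·16.4·0.22 + 2.85·16.9·16.4·0.52] = 2186.69 + 1210.42 = 3397.11.
Under uncorrelated errors the observed covariances equal the true-score covariances, so only the own-variance terms attenuate.
True-score variance = [1.8²·13.3²·0.58 + 1.5²·16.9²·0.78 + 1.9²·16.4²·0.61] + 1210.42 = 1425.93 + 1210.42 = 2636.35.
Reliability = 2636.35 / 3397.11 = 0.776.

0.776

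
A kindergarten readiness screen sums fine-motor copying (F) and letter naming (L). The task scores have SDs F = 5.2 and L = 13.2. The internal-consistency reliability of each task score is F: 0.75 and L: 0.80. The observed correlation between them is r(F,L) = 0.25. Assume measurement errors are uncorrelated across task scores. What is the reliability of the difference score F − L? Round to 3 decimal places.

Var(F−L) = 5.2² + 13.2² − 2·5.2·13.2·0.25 = 201.28 − 34.32 = 166.96.
Because errors are independent across components, Cov(Tᵢ,Tⱼ) = Cov(Xᵢ,Xⱼ); the off-diagonal part of the true-score variance is the same as above.
True-score variance = [5.2²·0.75 + 13.2²·0.80] − 34.32 = 159.672 − 34.32 = 125.352.
Reliability = 125.352 / 166.96 = 0.751.

0.751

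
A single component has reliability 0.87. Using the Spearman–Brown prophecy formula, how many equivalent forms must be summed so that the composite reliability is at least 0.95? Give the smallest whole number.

k ≥ ρ*(1−ρ₁)/(ρ₁(1−ρ*)) = 0.95·0.13 / (0.87·0.05) = 2.839.
Smallest integer k = 3.

3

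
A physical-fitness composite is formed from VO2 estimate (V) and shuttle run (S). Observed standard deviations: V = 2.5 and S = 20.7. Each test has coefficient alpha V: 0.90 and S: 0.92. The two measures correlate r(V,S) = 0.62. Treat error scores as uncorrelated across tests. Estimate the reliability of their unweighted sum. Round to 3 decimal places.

0.930

Var(V+S) = 2.5² + 20.7² + 2·[2.5·20.7·0.62] = 434.74 + 64.17 = 498.91.
Under uncorrelated errors the observed covariances equal the true-score covariances, so only the own-variance terms attenuate.
True-score variance = [2.5²·0.90 + 20.7²·0.92] + 64.17 = 399.836 + 64.17 = 464.006.
Reliability = 464.006 / 498.91 = 0.930.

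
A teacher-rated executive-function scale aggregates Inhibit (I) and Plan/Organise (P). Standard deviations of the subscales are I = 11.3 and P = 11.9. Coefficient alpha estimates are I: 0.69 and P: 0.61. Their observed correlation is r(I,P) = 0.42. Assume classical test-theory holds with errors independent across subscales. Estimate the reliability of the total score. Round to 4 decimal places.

0.7520

Var(I+P) = 11.3² + 11.9² + 2·[11.3·11.9·0.42] = 269.3 + 112.955 = 382.255.
With uncorrelated errors the cross-covariances are all true-score covariance, so they carry over unchanged; only the diagonal terms shrink to ρᵢσᵢ².
True-score variance = [11.3²·0.69 + 11.9²·0.61] + 112.955 = 174.488 + 112.955 = 287.443.
Reliability = 287.443 / 382.255 = 0.7520.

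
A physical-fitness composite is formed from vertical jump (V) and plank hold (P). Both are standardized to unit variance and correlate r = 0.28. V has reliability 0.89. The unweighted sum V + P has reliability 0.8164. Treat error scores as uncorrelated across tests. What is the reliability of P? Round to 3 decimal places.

Var(V+P) = 2 + 2·0.28 = 2.560.
True-score variance = ρ_V + ρ_P + 2·0.28, so 0.8164 = (0.89 + ρ_P + 0.56) / 2.560.
ρ_P = 0.8164·2.560 − 0.89 − 0.56 = 0.640.

0.640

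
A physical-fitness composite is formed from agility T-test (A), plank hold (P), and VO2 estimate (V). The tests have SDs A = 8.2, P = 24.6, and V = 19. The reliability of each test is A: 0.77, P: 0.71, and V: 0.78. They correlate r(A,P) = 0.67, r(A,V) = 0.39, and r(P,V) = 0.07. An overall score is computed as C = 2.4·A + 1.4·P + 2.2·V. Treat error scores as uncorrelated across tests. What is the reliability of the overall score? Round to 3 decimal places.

0.839

Var(C) = 2.4²·8.2² + 1.4²·24.6² + 2.2²·19² + 2·[3.36·8.2·24.6·0.67 + 5.28·8.2·19·0.39 + 3.08·24.6·19·0.07] = 3320.66 + 1751.41 = 5072.07.
Because errors are independent across components, Cov(Tᵢ,Tⱼ) = Cov(Xᵢ,Xⱼ); the off-diagonal part of the true-score variance is the same as above.
True-score variance = [2.4²·8.2²·0.77 + 1.4²·24.6²·0.71 + 2.2²·19²·0.78] + 1751.41 = 2503.21 + 1751.41 = 4254.62.
Reliability = 4254.62 / 5072.07 = 0.839.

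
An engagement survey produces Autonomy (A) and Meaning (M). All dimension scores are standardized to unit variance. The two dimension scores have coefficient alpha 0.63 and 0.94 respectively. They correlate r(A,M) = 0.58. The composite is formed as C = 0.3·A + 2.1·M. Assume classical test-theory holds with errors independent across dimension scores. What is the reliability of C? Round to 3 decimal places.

0.943

Var(C) = 0.3² + 2.1² + 2·[0.63·0.58] = 4.5 + 0.7308 = 5.2308.
With uncorrelated errors the cross-covariances are all true-score covariance, so they carry over unchanged; only the diagonal terms shrink to ρᵢσᵢ².
True-score variance = [0.3²·0.63 + 2.1²·0.94] + 0.7308 = 4.2021 + 0.7308 = 4.9329.
Reliability = 4.9329 / 5.2308 = 0.943.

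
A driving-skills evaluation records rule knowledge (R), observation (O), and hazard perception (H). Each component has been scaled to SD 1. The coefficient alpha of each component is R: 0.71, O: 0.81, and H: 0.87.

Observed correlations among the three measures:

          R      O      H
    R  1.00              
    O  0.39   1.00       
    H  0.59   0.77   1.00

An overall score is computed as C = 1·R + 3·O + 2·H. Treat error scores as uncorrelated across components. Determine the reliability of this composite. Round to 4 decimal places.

Var(C) = 1 + 3² + 2² + 2·[3·0.39 + 2·0.59 + 6·0.77] = 14 + 13.94 = 27.94.
Because errors are independent across components, Cov(Tᵢ,Tⱼ) = Cov(Xᵢ,Xⱼ); the off-diagonal part of the true-score variance is the same as above.
True-score variance = [0.71 + 3²·0.81 + 2²·0.87] + 13.94 = 11.48 + 13.94 = 25.42.
Reliability = 25.42 / 27.94 = 0.9098.

0.9098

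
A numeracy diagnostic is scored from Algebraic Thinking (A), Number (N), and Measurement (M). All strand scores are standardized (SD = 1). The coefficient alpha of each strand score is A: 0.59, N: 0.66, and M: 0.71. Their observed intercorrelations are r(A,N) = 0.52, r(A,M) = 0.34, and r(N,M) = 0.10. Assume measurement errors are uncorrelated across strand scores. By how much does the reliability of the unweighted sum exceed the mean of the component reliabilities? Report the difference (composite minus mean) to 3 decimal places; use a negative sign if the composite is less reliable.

Var(sum) = 3 + 1.92 = 4.92; true-score variance = 1.96 + 1.92 = 3.88; composite reliability = 0.7886.
Mean component reliability = 0.6533.
Difference = 0.7886 − 0.6533 = 0.135.

0.135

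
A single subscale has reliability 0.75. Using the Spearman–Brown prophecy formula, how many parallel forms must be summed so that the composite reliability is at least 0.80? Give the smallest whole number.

2

k ≥ ρ*(1−ρ₁)/(ρ₁(1−ρ*)) = 0.80·0.25 / (0.75·0.20) = 1.333.
Smallest integer k = 2.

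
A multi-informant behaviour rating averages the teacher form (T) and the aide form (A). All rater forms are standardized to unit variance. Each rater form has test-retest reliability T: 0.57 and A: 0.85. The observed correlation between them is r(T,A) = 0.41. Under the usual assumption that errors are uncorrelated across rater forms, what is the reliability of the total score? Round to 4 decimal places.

Var(T+A) = 2 + 2·[0.41] = 2 + 0.82 = 2.82.
Because errors are independent across components, Cov(Tᵢ,Tⱼ) = Cov(Xᵢ,Xⱼ); the off-diagonal part of the true-score variance is the same as above.
True-score variance = [0.57 + 0.85] + 0.82 = 1.42 + 0.82 = 2.24.
Reliability = 2.24 / 2.82 = 0.7943.

0.7943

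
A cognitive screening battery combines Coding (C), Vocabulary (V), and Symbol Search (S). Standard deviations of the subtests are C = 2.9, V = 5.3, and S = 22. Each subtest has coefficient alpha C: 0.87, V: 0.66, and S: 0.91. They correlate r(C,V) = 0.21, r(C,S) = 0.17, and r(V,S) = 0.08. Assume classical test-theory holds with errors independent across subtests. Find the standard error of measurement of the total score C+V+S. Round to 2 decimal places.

Var(total) = 520.5 + 46.8034 = 567.303.
True-score variance = 466.296 + 46.8034 = 513.1, so reliability = 0.9045.
Error variance = 567.303 − 513.1 = 54.2039; SEM = √54.2039 = 7.36.

7.36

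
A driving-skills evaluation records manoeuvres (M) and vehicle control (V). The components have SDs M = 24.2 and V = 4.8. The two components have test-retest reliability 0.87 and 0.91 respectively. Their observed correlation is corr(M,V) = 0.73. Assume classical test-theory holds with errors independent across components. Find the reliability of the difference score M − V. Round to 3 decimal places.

0.822

Var(M−V) = 24.2² + 4.8² − 2·24.2·4.8·0.73 = 608.68 − 169.594 = 439.086.
Under uncorrelated errors the observed covariances equal the true-score covariances, so only the own-variance terms attenuate.
True-score variance = [24.2²·0.87 + 4.8²·0.91] − 169.594 = 530.473 − 169.594 = 360.88.
Reliability = 360.88 / 439.086 = 0.822.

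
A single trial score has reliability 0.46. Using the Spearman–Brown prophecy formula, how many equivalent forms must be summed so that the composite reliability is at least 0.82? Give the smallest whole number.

k ≥ ρ*(1−ρ₁)/(ρ₁(1−ρ*)) = 0.82·0.54 / (0.46·0.18) = 5.348.
Smallest integer k = 6.

6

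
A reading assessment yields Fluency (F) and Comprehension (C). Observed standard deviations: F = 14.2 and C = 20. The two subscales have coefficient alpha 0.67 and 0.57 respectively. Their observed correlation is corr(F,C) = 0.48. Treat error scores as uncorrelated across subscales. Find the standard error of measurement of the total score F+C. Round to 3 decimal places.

15.445

Var(total) = 601.64 + 272.64 = 874.28.
True-score variance = 363.099 + 272.64 = 635.739, so reliability = 0.7272.
Error variance = 874.28 − 635.739 = 238.541; SEM = √238.541 = 15.445.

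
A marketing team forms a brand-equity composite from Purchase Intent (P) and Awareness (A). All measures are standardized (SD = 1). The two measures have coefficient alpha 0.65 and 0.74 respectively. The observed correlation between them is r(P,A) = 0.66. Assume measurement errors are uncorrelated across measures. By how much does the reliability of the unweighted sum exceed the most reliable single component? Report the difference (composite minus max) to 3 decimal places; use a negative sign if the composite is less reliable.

Var(sum) = 2 + 1.32 = 3.32; true-score variance = 1.39 + 1.32 = 2.71; composite reliability = 0.8163.
Max component reliability = 0.7400.
Difference = 0.8163 − 0.7400 = 0.076.

0.076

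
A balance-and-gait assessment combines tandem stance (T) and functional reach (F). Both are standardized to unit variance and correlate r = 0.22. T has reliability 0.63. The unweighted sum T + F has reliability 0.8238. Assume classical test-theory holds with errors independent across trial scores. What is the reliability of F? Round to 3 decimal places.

Var(T+F) = 2 + 2·0.22 = 2.440.
True-score variance = ρ_T + ρ_F + 2·0.22, so 0.8238 = (0.63 + ρ_F + 0.44) / 2.440.
ρ_F = 0.8238·2.440 − 0.63 − 0.44 = 0.940.

0.940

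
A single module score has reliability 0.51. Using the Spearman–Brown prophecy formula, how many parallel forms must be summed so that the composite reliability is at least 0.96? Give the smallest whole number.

k ≥ ρ*(1−ρ₁)/(ρ₁(1−ρ*)) = 0.96·0.49 / (0.51·0.04) = 23.059.
Smallest integer k = 24.

24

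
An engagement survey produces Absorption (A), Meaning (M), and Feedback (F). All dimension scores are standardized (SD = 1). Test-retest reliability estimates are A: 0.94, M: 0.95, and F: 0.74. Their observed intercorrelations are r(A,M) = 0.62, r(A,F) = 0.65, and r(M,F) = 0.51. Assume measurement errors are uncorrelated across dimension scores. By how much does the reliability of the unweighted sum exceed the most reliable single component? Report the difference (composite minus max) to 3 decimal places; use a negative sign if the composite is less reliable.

-0.006

Var(sum) = 3 + 3.56 = 6.56; true-score variance = 2.63 + 3.56 = 6.19; composite reliability = 0.9436.
Max component reliability = 0.9500.
Difference = 0.9436 − 0.9500 = -0.006.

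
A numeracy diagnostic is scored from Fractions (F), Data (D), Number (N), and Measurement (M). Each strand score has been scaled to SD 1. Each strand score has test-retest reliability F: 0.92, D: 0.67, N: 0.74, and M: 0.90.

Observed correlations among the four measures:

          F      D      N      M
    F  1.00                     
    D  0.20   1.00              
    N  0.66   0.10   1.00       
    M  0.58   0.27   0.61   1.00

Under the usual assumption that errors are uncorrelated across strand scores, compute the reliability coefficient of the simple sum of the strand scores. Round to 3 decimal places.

0.913

Var(F+D+N+M) = 4 + 2·[0.20 + 0.66 + 0.58 + 0.10 + 0.27 + 0.61] = 4 + 4.84 = 8.84.
Under uncorrelated errors the observed covariances equal the true-score covariances, so only the own-variance terms attenuate.
True-score variance = [0.92 + 0.67 + 0.74 + 0.90] + 4.84 = 3.23 + 4.84 = 8.07.
Reliability = 8.07 / 8.84 = 0.913.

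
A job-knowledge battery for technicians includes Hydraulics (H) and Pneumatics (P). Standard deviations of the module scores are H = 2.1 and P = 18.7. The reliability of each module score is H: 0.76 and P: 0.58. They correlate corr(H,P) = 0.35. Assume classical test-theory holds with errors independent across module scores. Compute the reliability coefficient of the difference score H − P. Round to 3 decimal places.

0.547

Var(H−P) = 2.1² + 18.7² − 2·2.1·18.7·0.35 = 354.1 − 27.489 = 326.611.
Because errors are independent across components, Cov(Tᵢ,Tⱼ) = Cov(Xᵢ,Xⱼ); the off-diagonal part of the true-score variance is the same as above.
True-score variance = [2.1²·0.76 + 18.7²·0.58] − 27.489 = 206.172 − 27.489 = 178.683.
Reliability = 178.683 / 326.611 = 0.547.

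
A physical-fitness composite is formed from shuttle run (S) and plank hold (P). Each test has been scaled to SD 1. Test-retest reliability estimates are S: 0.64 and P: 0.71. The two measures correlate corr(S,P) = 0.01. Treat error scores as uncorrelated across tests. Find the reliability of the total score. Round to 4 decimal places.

Var(S+P) = 2 + 2·[0.01] = 2 + 0.02 = 2.02.
Under uncorrelated errors the observed covariances equal the true-score covariances, so only the own-variance terms attenuate.
True-score variance = [0.64 + 0.71] + 0.02 = 1.35 + 0.02 = 1.37.
Reliability = 1.37 / 2.02 = 0.6782.

0.6782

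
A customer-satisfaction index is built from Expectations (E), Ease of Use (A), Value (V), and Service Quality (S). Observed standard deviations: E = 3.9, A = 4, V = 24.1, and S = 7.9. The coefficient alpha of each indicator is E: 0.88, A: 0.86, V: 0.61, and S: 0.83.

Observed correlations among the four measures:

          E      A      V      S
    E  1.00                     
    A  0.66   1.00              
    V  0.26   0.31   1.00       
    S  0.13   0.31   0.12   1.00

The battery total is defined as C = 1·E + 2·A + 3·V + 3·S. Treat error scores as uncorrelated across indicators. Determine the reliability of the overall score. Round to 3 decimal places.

Var(C) = 3.9² + 2²·4² + 3²·24.1² + 3²·7.9² + 2·[2·3.9·4·0.66 + 3·3.9·24.1·0.26 + 3·3.9·7.9·0.13 + 6·4·24.1·0.31 + 6·4·7.9·0.31 + 9·24.1·7.9·0.12] = 5868.19 + 1099.24 = 6967.43.
Under uncorrelated errors the observed covariances equal the true-score covariances, so only the own-variance terms attenuate.
True-score variance = [3.9²·0.88 + 2²·4²·0.86 + 3²·24.1²·0.61 + 3²·7.9²·0.83] + 1099.24 = 3723.27 + 1099.24 = 4822.52.
Reliability = 4822.52 / 6967.43 = 0.692.

0.692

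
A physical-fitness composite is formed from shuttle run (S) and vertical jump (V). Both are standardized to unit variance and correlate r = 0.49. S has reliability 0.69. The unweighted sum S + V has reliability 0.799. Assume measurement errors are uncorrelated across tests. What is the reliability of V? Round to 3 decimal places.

Var(S+V) = 2 + 2·0.49 = 2.980.
True-score variance = ρ_S + ρ_V + 2·0.49, so 0.799 = (0.69 + ρ_V + 0.98) / 2.980.
ρ_V = 0.799·2.980 − 0.69 − 0.98 = 0.711.

0.711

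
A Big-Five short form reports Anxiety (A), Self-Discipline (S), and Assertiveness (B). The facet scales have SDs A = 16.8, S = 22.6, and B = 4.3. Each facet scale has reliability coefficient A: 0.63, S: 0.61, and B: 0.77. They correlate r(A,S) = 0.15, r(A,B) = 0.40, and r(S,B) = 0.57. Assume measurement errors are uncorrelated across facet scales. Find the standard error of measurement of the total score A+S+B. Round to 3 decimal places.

Var(total) = 811.49 + 282.481 = 1093.97.
True-score variance = 503.612 + 282.481 = 786.093, so reliability = 0.7186.
Error variance = 1093.97 − 786.093 = 307.878; SEM = √307.878 = 17.546.

17.546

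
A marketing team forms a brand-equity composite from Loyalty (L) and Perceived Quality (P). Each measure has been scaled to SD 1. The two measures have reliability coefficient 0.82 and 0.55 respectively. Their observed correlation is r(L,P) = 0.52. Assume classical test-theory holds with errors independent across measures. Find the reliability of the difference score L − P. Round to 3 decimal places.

Var(L−P) = 1 + 1 − 2·0.52 = 2 − 1.04 = 0.96.
With uncorrelated errors the cross-covariances are all true-score covariance, so they carry over unchanged; only the diagonal terms shrink to ρᵢσᵢ².
True-score variance = [0.82 + 0.55] − 1.04 = 1.37 − 1.04 = 0.33.
Reliability = 0.33 / 0.96 = 0.344.

0.344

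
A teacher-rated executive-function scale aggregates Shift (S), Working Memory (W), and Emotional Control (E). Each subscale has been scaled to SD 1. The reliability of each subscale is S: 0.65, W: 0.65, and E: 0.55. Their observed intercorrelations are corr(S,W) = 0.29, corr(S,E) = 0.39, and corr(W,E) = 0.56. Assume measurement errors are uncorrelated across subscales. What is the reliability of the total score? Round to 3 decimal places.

0.790

Var(S+W+E) = 3 + 2·[0.29 + 0.39 + 0.56] = 3 + 2.48 = 5.48.
Under uncorrelated errors the observed covariances equal the true-score covariances, so only the own-variance terms attenuate.
True-score variance = [0.65 + 0.65 + 0.55] + 2.48 = 1.85 + 2.48 = 4.33.
Reliability = 4.33 / 5.48 = 0.790.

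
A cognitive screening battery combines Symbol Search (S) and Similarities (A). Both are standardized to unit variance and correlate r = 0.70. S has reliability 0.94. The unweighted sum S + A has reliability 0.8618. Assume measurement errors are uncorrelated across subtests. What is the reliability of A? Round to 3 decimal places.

Var(S+A) = 2 + 2·0.70 = 3.400.
True-score variance = ρ_S + ρ_A + 2·0.70, so 0.8618 = (0.94 + ρ_A + 1.40) / 3.400.
ρ_A = 0.8618·3.400 − 0.94 − 1.40 = 0.590.

0.590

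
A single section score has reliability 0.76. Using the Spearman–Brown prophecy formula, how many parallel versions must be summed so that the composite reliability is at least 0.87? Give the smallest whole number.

k ≥ ρ*(1−ρ₁)/(ρ₁(1−ρ*)) = 0.87·0.24 / (0.76·0.13) = 2.113.
Smallest integer k = 3.

3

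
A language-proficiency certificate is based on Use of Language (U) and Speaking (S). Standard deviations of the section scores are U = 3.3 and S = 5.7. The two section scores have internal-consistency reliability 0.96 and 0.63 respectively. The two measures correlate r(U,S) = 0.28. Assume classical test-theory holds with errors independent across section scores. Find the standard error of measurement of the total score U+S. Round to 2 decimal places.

3.53

Var(total) = 43.38 + 10.5336 = 53.9136.
True-score variance = 30.9231 + 10.5336 = 41.4567, so reliability = 0.7689.
Error variance = 53.9136 − 41.4567 = 12.4569; SEM = √12.4569 = 3.53.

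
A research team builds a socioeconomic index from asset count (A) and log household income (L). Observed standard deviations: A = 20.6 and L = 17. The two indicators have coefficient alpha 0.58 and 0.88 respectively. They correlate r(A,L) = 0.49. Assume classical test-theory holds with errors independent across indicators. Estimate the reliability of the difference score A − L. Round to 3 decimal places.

0.425

Var(A−L) = 20.6² + 17² − 2·20.6·17·0.49 = 713.36 − 343.196 = 370.164.
Because errors are independent across components, Cov(Tᵢ,Tⱼ) = Cov(Xᵢ,Xⱼ); the off-diagonal part of the true-score variance is the same as above.
True-score variance = [20.6²·0.58 + 17²·0.88] − 343.196 = 500.449 − 343.196 = 157.253.
Reliability = 157.253 / 370.164 = 0.425.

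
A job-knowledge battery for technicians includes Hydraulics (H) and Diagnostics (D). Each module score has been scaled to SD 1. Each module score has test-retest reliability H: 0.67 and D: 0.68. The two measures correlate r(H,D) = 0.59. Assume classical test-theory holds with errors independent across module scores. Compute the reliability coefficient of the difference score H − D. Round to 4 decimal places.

0.2073

Var(H−D) = 1 + 1 − 2·0.59 = 2 − 1.18 = 0.82.
Because errors are independent across components, Cov(Tᵢ,Tⱼ) = Cov(Xᵢ,Xⱼ); the off-diagonal part of the true-score variance is the same as above.
True-score variance = [0.67 + 0.68] − 1.18 = 1.35 − 1.18 = 0.17.
Reliability = 0.17 / 0.82 = 0.2073.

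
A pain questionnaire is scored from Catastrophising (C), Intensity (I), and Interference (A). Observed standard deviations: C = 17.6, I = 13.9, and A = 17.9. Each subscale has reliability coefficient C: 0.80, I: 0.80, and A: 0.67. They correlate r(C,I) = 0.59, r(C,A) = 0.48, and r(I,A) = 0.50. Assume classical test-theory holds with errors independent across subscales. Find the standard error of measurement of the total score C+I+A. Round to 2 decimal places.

14.36

Var(total) = 823.38 + 839.924 = 1663.3.
True-score variance = 617.051 + 839.924 = 1456.97, so reliability = 0.8760.
Error variance = 1663.3 − 1456.97 = 206.329; SEM = √206.329 = 14.36.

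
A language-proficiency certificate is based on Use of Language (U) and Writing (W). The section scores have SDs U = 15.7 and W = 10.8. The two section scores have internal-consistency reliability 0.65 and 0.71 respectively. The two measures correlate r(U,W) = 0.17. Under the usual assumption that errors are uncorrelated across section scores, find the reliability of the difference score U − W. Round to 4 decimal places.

Var(U−W) = 15.7² + 10.8² − 2·15.7·10.8·0.17 = 363.13 − 57.6504 = 305.48.
Under uncorrelated errors the observed covariances equal the true-score covariances, so only the own-variance terms attenuate.
True-score variance = [15.7²·0.65 + 10.8²·0.71] − 57.6504 = 243.033 − 57.6504 = 185.382.
Reliability = 185.382 / 305.48 = 0.6069.

0.6069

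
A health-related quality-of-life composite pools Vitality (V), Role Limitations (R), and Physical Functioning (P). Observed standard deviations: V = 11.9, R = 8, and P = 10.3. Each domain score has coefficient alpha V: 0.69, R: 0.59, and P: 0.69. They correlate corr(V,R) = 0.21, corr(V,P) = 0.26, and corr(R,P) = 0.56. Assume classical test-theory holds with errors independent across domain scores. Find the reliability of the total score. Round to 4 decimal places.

0.7971

Var(V+R+P) = 11.9² + 8² + 10.3² + 2·[11.9·8·0.21 + 11.9·10.3·0.26 + 8·10.3·0.56] = 311.7 + 196.008 = 507.708.
Under uncorrelated errors the observed covariances equal the true-score covariances, so only the own-variance terms attenuate.
True-score variance = [11.9²·0.69 + 8²·0.59 + 10.3²·0.69] + 196.008 = 208.673 + 196.008 = 404.681.
Reliability = 404.681 / 507.708 = 0.7971.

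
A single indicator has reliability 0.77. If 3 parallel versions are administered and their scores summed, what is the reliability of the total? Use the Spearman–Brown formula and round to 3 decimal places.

ρ_k = kρ / (1 + (k−1)ρ) = 3·0.77 / (1 + 2·0.77) = 2.310 / 2.540 = 0.909.

0.909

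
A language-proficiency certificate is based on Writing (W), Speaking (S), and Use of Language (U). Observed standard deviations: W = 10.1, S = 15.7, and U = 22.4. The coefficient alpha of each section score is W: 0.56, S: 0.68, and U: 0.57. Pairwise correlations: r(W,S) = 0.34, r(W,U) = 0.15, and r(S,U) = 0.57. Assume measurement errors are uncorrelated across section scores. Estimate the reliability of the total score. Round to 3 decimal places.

Var(W+S+U) = 10.1² + 15.7² + 22.4² + 2·[10.1·15.7·0.34 + 10.1·22.4·0.15 + 15.7·22.4·0.57] = 850.26 + 576.615 = 1426.87.
With uncorrelated errors the cross-covariances are all true-score covariance, so they carry over unchanged; only the diagonal terms shrink to ρᵢσᵢ².
True-score variance = [10.1²·0.56 + 15.7²·0.68 + 22.4²·0.57] + 576.615 = 510.742 + 576.615 = 1087.36.
Reliability = 1087.36 / 1426.87 = 0.762.

0.762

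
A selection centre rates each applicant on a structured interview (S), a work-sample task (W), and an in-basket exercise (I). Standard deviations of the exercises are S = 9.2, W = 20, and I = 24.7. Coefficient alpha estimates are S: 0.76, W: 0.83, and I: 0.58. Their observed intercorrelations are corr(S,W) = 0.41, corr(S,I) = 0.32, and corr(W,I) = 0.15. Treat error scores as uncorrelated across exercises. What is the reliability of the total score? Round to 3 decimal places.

Var(S+W+I) = 9.2² + 20² + 24.7² + 2·[9.2·20·0.41 + 9.2·24.7·0.32 + 20·24.7·0.15] = 1094.73 + 444.514 = 1539.24.
With uncorrelated errors the cross-covariances are all true-score covariance, so they carry over unchanged; only the diagonal terms shrink to ρᵢσᵢ².
True-score variance = [9.2²·0.76 + 20²·0.83 + 24.7²·0.58] + 444.514 = 750.179 + 444.514 = 1194.69.
Reliability = 1194.69 / 1539.24 = 0.776.

0.776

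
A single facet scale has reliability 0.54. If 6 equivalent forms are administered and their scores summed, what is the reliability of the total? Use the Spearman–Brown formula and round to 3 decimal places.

0.876

ρ_k = kρ / (1 + (k−1)ρ) = 6·0.54 / (1 + 5·0.54) = 3.240 / 3.700 = 0.876.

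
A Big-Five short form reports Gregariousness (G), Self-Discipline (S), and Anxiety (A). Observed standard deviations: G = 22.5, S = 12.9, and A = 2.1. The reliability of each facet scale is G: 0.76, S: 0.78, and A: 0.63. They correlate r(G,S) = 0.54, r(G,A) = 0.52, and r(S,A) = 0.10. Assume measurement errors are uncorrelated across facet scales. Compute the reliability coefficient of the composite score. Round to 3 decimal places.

Var(G+S+A) = 22.5² + 12.9² + 2.1² + 2·[22.5·12.9·0.54 + 22.5·2.1·0.52 + 12.9·2.1·0.10] = 677.07 + 368.028 = 1045.1.
With uncorrelated errors the cross-covariances are all true-score covariance, so they carry over unchanged; only the diagonal terms shrink to ρᵢσᵢ².
True-score variance = [22.5²·0.76 + 12.9²·0.78 + 2.1²·0.63] + 368.028 = 517.328 + 368.028 = 885.356.
Reliability = 885.356 / 1045.1 = 0.847.

0.847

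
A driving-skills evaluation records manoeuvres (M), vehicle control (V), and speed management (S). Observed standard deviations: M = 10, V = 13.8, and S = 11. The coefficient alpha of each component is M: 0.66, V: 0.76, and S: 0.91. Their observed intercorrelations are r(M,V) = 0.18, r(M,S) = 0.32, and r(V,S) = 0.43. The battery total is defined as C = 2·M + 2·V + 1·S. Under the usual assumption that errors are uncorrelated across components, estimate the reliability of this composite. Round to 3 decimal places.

Var(C) = 2²·10² + 2²·13.8² + 11² + 2·[4·10·13.8·0.18 + 2·10·11·0.32 + 2·13.8·11·0.43] = 1282.76 + 600.616 = 1883.38.
With uncorrelated errors the cross-covariances are all true-score covariance, so they carry over unchanged; only the diagonal terms shrink to ρᵢσᵢ².
True-score variance = [2²·10²·0.66 + 2²·13.8²·0.76 + 11²·0.91] + 600.616 = 953.048 + 600.616 = 1553.66.
Reliability = 1553.66 / 1883.38 = 0.825.

0.825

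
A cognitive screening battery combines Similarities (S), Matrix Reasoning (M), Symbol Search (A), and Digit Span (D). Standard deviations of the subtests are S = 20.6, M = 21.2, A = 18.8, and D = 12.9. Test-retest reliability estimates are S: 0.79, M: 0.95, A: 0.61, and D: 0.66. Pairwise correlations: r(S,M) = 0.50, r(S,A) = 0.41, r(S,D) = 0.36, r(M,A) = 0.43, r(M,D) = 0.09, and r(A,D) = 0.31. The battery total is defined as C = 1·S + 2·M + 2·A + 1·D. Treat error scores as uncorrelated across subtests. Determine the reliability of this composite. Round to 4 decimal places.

0.8918

Var(C) = 20.6² + 2²·21.2² + 2²·18.8² + 12.9² + 2·[2·20.6·21.2·0.50 + 2·20.6·18.8·0.41 + 20.6·12.9·0.36 + 4·21.2·18.8·0.43 + 2·21.2·12.9·0.09 + 2·18.8·12.9·0.31] = 3802.29 + 3470.14 = 7272.43.
Under uncorrelated errors the observed covariances equal the true-score covariances, so only the own-variance terms attenuate.
True-score variance = [20.6²·0.79 + 2²·21.2²·0.95 + 2²·18.8²·0.61 + 12.9²·0.66] + 3470.14 = 3015.34 + 3470.14 = 6485.48.
Reliability = 6485.48 / 7272.43 = 0.8918.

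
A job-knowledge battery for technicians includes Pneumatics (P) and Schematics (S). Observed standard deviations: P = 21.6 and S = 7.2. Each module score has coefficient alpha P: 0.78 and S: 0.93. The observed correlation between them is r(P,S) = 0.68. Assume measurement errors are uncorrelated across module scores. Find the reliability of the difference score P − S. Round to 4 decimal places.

Var(P−S) = 21.6² + 7.2² − 2·21.6·7.2·0.68 = 518.4 − 211.507 = 306.893.
Under uncorrelated errors the observed covariances equal the true-score covariances, so only the own-variance terms attenuate.
True-score variance = [21.6²·0.78 + 7.2²·0.93] − 211.507 = 412.128 − 211.507 = 200.621.
Reliability = 200.621 / 306.893 = 0.6537.

0.6537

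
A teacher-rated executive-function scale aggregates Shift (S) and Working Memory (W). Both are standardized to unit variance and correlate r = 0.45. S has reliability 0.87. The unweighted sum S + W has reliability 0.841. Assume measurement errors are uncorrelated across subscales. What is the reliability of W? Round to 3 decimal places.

Var(S+W) = 2 + 2·0.45 = 2.900.
True-score variance = ρ_S + ρ_W + 2·0.45, so 0.841 = (0.87 + ρ_W + 0.90) / 2.900.
ρ_W = 0.841·2.900 − 0.87 − 0.90 = 0.669.

0.669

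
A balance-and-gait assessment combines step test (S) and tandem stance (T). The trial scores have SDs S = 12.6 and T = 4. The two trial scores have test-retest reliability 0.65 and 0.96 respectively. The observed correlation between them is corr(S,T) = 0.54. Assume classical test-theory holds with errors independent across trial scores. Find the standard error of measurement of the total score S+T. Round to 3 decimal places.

Var(total) = 174.76 + 54.432 = 229.192.
True-score variance = 118.554 + 54.432 = 172.986, so reliability = 0.7548.
Error variance = 229.192 − 172.986 = 56.206; SEM = √56.206 = 7.497.

7.497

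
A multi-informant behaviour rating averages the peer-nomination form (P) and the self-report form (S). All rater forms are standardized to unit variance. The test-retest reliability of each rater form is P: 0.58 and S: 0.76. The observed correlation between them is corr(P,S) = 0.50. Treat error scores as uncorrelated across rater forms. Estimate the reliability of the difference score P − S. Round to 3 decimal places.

Var(P−S) = 1 + 1 − 2·0.50 = 2 − 1 = 1.
With uncorrelated errors the cross-covariances are all true-score covariance, so they carry over unchanged; only the diagonal terms shrink to ρᵢσᵢ².
True-score variance = [0.58 + 0.76] − 1 = 1.34 − 1 = 0.34.
Reliability = 0.34 / 1 = 0.340.

0.340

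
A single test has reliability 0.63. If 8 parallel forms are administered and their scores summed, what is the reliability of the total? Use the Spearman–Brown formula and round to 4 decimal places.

ρ_k = kρ / (1 + (k−1)ρ) = 8·0.63 / (1 + 7·0.63) = 5.040 / 5.410 = 0.9316.

0.9316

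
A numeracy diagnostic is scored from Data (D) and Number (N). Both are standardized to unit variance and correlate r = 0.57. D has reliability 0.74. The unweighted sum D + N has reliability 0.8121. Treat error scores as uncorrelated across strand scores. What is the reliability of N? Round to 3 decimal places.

0.670

Var(D+N) = 2 + 2·0.57 = 3.140.
True-score variance = ρ_D + ρ_N + 2·0.57, so 0.8121 = (0.74 + ρ_N + 1.14) / 3.140.
ρ_N = 0.8121·3.140 − 0.74 − 1.14 = 0.670.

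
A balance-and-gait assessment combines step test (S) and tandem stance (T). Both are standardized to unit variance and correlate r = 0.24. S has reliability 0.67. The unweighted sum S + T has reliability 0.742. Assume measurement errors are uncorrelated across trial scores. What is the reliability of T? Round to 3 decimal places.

0.690

Var(S+T) = 2 + 2·0.24 = 2.480.
True-score variance = ρ_S + ρ_T + 2·0.24, so 0.742 = (0.67 + ρ_T + 0.48) / 2.480.
ρ_T = 0.742·2.480 − 0.67 − 0.48 = 0.690.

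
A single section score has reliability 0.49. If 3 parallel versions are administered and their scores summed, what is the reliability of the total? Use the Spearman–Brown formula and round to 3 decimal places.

0.742

ρ_k = kρ / (1 + (k−1)ρ) = 3·0.49 / (1 + 2·0.49) = 1.470 / 1.980 = 0.742.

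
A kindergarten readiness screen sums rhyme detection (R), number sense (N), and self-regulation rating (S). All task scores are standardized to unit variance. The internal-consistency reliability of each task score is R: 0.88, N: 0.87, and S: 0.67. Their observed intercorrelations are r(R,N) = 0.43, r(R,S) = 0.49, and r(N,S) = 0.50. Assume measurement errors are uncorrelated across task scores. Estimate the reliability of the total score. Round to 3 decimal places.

Var(R+N+S) = 3 + 2·[0.43 + 0.49 + 0.50] = 3 + 2.84 = 5.84.
Under uncorrelated errors the observed covariances equal the true-score covariances, so only the own-variance terms attenuate.
True-score variance = [0.88 + 0.87 + 0.67] + 2.84 = 2.42 + 2.84 = 5.26.
Reliability = 5.26 / 5.84 = 0.901.

0.901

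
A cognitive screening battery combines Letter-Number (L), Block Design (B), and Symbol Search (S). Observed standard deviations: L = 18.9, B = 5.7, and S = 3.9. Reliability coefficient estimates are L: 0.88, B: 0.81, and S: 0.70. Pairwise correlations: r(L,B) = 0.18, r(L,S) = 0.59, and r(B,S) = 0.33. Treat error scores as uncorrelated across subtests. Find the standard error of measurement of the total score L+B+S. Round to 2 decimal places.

7.32

Var(total) = 404.91 + 140.432 = 545.342.
True-score variance = 351.309 + 140.432 = 491.741, so reliability = 0.9017.
Error variance = 545.342 − 491.741 = 53.6013; SEM = √53.6013 = 7.32.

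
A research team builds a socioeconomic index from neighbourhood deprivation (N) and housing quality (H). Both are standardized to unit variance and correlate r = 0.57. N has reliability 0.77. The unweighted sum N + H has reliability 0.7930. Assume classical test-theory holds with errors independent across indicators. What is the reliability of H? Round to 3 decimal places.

0.580

Var(N+H) = 2 + 2·0.57 = 3.140.
True-score variance = ρ_N + ρ_H + 2·0.57, so 0.7930 = (0.77 + ρ_H + 1.14) / 3.140.
ρ_H = 0.7930·3.140 − 0.77 − 1.14 = 0.580.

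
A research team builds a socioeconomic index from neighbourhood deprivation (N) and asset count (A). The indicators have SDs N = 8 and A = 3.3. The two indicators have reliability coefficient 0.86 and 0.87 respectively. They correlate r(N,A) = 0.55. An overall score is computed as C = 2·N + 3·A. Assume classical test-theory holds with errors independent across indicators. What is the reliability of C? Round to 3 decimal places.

0.908

Var(C) = 2²·8² + 3²·3.3² + 2·[6·8·3.3·0.55] = 354.01 + 174.24 = 528.25.
Under uncorrelated errors the observed covariances equal the true-score covariances, so only the own-variance terms attenuate.
True-score variance = [2²·8²·0.86 + 3²·3.3²·0.87] + 174.24 = 305.429 + 174.24 = 479.669.
Reliability = 479.669 / 528.25 = 0.908.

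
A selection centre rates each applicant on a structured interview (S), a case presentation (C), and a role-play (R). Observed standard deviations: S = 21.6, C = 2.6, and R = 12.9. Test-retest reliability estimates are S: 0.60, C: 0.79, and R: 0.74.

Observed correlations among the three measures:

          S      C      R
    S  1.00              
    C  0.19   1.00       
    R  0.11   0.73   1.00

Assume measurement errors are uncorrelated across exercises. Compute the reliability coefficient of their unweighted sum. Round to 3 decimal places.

0.700

Var(S+C+R) = 21.6² + 2.6² + 12.9² + 2·[21.6·2.6·0.19 + 21.6·12.9·0.11 + 2.6·12.9·0.73] = 639.73 + 131.61 = 771.34.
Under uncorrelated errors the observed covariances equal the true-score covariances, so only the own-variance terms attenuate.
True-score variance = [21.6²·0.60 + 2.6²·0.79 + 12.9²·0.74] + 131.61 = 408.42 + 131.61 = 540.03.
Reliability = 540.03 / 771.34 = 0.700.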